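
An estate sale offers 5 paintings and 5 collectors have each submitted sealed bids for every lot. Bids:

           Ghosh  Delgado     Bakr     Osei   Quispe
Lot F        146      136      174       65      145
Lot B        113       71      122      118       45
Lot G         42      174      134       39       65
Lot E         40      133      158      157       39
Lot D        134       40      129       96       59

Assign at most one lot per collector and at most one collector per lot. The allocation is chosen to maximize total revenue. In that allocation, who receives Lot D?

Optimal: Ghosh→Lot D ($134), Delgado→Lot G ($174), Bakr→Lot B ($122), Osei→Lot E ($157), Quispe→Lot F ($145) — total 134+174+122+157+145 = $732.
Column-greedy (each lot in turn goes to its best remaining collector) gives $565, worse by 167.
Next-best assignment: Ghosh→Lot D, Delgado→Lot G, Bakr→Lot E, Osei→Lot B, Quispe→Lot F = $729.
Every other assignment is strictly worse.
Ghosh's own top lot is Lot F ($146), but forcing Ghosh→Lot F and reassigning the rest optimally gives only $658 — worse by 74.

Ghosh receives Lot D.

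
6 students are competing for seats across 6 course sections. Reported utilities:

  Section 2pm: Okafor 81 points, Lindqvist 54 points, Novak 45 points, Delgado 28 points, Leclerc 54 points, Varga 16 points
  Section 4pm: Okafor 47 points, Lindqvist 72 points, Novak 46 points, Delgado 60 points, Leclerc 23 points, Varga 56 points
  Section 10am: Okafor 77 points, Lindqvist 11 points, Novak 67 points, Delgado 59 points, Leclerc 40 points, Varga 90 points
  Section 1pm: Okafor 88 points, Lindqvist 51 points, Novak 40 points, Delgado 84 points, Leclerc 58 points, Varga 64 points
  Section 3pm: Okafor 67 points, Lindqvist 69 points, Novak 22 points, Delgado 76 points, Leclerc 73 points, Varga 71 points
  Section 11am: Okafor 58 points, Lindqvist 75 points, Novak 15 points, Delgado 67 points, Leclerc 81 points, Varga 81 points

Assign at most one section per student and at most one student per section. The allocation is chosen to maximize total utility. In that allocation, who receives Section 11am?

Varga receives Section 11am.

Optimal: Okafor→Section 2pm (81 points), Lindqvist→Section 4pm (72 points), Novak→Section 10am (67 points), Delgado→Section 1pm (84 points), Leclerc→Section 3pm (73 points), Varga→Section 11am (81 points) — total 81+72+67+84+73+81 = 458 points.
Column-greedy (each section in turn goes to its best remaining student) gives 415 points, worse by 43.
Swapping Delgado↔Varga (Delgado→Section 11am 67 points, Varga→Section 1pm 64 points) loses 34.
No other one-to-one assignment exceeds 458 points.
Varga's own top section is Section 10am (90 points), but forcing Varga→Section 10am and reassigning the rest optimally gives only 452 points — worse by 6.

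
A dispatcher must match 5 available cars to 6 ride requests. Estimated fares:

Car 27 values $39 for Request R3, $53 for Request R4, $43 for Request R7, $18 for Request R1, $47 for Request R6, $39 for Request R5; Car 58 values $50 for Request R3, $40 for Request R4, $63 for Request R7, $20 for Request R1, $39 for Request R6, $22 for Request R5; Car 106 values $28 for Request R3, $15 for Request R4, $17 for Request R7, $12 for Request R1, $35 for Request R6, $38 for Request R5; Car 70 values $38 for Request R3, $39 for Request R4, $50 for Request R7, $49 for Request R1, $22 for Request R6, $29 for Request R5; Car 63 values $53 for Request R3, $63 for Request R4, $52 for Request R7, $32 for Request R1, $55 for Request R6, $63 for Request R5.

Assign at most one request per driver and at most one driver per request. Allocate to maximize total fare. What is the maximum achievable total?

Max total: $263

This is a one-to-one assignment (maximum-weight bipartite matching).
Optimal: Car 27→Request R4 ($53), Car 58→Request R7 ($63), Car 106→Request R6 ($35), Car 70→Request R1 ($49), Car 63→Request R5 ($63) — total 53+63+35+49+63 = $263.
Max-entry greedy (repeatedly take the single best remaining cell) gives $260, worse by 3.
Next-best assignment: Car 27→Request R6, Car 58→Request R7, Car 106→Request R5, Car 70→Request R1, Car 63→Request R4 = $260.
Checked against all permutations: $263 is optimal.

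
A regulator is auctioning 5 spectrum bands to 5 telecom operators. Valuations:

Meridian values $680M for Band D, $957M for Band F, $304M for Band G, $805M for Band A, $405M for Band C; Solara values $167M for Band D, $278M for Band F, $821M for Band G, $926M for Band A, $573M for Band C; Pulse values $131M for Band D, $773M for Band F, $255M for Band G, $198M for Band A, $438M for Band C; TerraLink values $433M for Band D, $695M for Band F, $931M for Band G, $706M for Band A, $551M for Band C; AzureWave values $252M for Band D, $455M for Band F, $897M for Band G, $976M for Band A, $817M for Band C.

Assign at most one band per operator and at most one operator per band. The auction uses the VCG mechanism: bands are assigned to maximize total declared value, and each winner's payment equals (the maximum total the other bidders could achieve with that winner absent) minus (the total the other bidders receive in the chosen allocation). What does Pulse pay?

Pulse pays $277M.

Efficient allocation: Meridian→Band D ($680M), Solara→Band A ($926M), Pulse→Band F ($773M), TerraLink→Band G ($931M), AzureWave→Band C ($817M); total welfare W = $4127M.
Pulse receives Band F at value $773M, so the others get W − 773 = $3354M.
Without Pulse: best allocation of the remaining 4 bidders over all 5 bands is Meridian→Band F ($957M), Solara→Band A ($926M), TerraLink→Band G ($931M), AzureWave→Band C ($817M), total $3631M.
VCG payment = (others' best without Pulse) − (others' welfare with Pulse) = 3631 − 3354 = $277M.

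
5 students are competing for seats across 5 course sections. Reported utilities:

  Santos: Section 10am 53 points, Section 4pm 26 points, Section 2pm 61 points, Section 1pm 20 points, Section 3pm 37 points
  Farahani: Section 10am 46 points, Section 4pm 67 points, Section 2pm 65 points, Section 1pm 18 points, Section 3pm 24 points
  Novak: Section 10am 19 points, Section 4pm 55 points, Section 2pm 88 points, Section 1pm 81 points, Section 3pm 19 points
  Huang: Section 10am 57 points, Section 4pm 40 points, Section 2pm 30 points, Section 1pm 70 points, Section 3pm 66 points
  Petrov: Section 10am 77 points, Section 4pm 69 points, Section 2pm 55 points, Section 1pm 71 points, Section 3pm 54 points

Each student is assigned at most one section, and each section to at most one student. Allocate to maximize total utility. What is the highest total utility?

Optimal: Santos→Section 2pm (61 points), Farahani→Section 4pm (67 points), Novak→Section 1pm (81 points), Huang→Section 3pm (66 points), Petrov→Section 10am (77 points) — total 61+67+81+66+77 = 352 points.
Column-greedy (each section in turn goes to its best remaining student) gives 339 points, worse by 13.

Maximum total: 352 points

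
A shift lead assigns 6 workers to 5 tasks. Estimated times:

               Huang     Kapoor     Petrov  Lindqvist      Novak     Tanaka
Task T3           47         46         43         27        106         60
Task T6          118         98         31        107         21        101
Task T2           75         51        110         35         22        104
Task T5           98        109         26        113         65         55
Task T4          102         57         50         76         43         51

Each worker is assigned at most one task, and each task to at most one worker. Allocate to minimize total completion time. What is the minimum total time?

This is a one-to-one assignment (minimum-cost bipartite matching).
Optimal: Lindqvist→Task T3 (27 min), Novak→Task T6 (21 min), Kapoor→Task T2 (51 min), Petrov→Task T5 (26 min), Tanaka→Task T4 (51 min) — total 27+21+51+26+51 = 176 min.

Minimum total: 176 min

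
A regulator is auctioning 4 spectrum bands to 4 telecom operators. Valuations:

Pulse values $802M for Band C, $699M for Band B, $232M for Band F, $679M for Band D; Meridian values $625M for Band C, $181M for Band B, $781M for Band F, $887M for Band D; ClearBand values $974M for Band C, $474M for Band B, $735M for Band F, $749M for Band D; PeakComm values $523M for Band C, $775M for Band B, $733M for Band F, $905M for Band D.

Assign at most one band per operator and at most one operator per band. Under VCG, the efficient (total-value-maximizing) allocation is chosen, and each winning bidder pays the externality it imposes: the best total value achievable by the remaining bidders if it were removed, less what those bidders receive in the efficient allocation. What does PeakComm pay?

Efficient allocation: Pulse→Band B ($699M), Meridian→Band F ($781M), ClearBand→Band C ($974M), PeakComm→Band D ($905M); total welfare W = $3359M.
PeakComm receives Band D at value $905M, so the others get W − 905 = $2454M.
Without PeakComm: best allocation of the remaining 3 bidders over all 4 bands is Pulse→Band B ($699M), Meridian→Band D ($887M), ClearBand→Band C ($974M), total $2560M.
VCG payment = (others' best without PeakComm) − (others' welfare with PeakComm) = 2560 − 2454 = $106M.

PeakComm pays $106M.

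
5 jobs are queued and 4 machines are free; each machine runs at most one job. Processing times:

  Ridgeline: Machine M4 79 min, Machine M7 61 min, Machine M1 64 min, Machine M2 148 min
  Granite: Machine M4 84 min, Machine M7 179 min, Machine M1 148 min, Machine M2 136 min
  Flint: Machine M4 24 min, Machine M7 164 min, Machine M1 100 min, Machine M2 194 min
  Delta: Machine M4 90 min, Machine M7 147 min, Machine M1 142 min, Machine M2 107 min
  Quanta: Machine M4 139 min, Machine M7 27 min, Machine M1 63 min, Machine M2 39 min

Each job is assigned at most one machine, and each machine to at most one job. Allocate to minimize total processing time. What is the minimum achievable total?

This is the linear assignment problem.
Optimal: Flint→Machine M4 (24 min), Quanta→Machine M7 (27 min), Ridgeline→Machine M1 (64 min), Delta→Machine M2 (107 min) — total 24+27+64+107 = 222 min.
Row-greedy (each job in turn takes its cheapest remaining machine) gives 352 min, worse by 130.
Next-best assignment: Flint→Machine M4, Quanta→Machine M7, Ridgeline→Machine M1, Granite→Machine M2 = 251 min.

Min total: 222 min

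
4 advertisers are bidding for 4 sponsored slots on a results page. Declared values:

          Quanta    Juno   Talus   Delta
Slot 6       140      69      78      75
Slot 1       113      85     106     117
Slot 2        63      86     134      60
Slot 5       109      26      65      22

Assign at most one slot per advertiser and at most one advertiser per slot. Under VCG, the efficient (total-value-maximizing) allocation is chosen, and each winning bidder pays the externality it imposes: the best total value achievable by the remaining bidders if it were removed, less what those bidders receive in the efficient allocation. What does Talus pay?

Talus pays $48.

Efficient allocation: Quanta→Slot 5 ($109), Juno→Slot 6 ($69), Talus→Slot 2 ($134), Delta→Slot 1 ($117); total welfare W = $429.
Talus receives Slot 2 at value $134, so the others get W − 134 = $295.
Without Talus: best allocation of the remaining 3 bidders over all 4 slots is Quanta→Slot 6 ($140), Juno→Slot 2 ($86), Delta→Slot 1 ($117), total $343.
VCG payment = (others' best without Talus) − (others' welfare with Talus) = 343 − 295 = $48.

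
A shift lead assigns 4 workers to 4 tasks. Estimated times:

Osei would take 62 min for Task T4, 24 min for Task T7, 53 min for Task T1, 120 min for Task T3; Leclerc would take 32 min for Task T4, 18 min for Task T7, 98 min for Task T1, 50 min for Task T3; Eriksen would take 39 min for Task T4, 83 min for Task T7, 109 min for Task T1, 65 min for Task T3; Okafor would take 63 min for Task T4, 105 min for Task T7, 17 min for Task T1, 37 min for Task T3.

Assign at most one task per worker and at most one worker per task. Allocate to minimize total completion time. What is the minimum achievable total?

Optimal: Osei→Task T7 (24 min), Leclerc→Task T3 (50 min), Eriksen→Task T4 (39 min), Okafor→Task T1 (17 min) — total 24+50+39+17 = 130 min.
Min-entry greedy (repeatedly take the single cheapest remaining cell) gives 194 min, worse by 64.
Next-best assignment: Osei→Task T7, Leclerc→Task T4, Eriksen→Task T3, Okafor→Task T1 = 138 min.
No other one-to-one assignment undercuts 130 min.

Minimum total: 130 min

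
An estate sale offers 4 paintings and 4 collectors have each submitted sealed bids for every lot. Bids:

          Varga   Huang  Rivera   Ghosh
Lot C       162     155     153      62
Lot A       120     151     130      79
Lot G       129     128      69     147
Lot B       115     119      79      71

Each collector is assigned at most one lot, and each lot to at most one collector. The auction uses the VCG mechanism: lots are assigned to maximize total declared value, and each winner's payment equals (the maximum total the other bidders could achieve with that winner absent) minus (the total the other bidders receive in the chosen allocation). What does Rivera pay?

Efficient allocation: Varga→Lot B ($115), Huang→Lot A ($151), Rivera→Lot C ($153), Ghosh→Lot G ($147); total welfare W = $566.
Rivera receives Lot C at value $153, so the others get W − 153 = $413.
Without Rivera: best allocation of the remaining 3 bidders over all 4 lots is Varga→Lot C ($162), Huang→Lot A ($151), Ghosh→Lot G ($147), total $460.
VCG payment = (others' best without Rivera) − (others' welfare with Rivera) = 460 − 413 = $47.

Rivera pays $47.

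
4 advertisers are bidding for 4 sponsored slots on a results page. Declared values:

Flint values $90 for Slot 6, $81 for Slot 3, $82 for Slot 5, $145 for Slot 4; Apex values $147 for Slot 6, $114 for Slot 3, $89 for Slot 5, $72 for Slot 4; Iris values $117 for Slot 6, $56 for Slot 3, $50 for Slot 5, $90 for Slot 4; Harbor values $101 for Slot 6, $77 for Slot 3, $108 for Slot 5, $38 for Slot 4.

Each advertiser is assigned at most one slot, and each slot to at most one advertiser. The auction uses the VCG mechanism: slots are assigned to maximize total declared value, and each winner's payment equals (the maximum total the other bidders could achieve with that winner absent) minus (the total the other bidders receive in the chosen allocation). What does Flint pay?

Efficient allocation: Flint→Slot 4 ($145), Apex→Slot 3 ($114), Iris→Slot 6 ($117), Harbor→Slot 5 ($108); total welfare W = $484.
Flint receives Slot 4 at value $145, so the others get W − 145 = $339.
Without Flint: best allocation of the remaining 3 bidders over all 4 slots is Apex→Slot 6 ($147), Iris→Slot 4 ($90), Harbor→Slot 5 ($108), total $345.
VCG payment = (others' best without Flint) − (others' welfare with Flint) = 345 − 339 = $6.

Flint pays $6.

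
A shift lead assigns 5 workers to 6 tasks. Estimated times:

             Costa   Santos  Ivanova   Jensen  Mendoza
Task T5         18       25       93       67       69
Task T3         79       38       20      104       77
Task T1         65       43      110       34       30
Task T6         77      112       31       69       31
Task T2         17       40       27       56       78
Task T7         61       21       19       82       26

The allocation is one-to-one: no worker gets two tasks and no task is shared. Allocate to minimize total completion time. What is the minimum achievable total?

Optimal: Costa→Task T2 (17 min), Santos→Task T5 (25 min), Ivanova→Task T3 (20 min), Jensen→Task T1 (34 min), Mendoza→Task T7 (26 min) — total 17+25+20+34+26 = 122 min.
Column-greedy (each task in turn goes to its cheapest remaining worker) gives 177 min, worse by 55.
Next-best assignment: Costa→Task T2, Santos→Task T7, Ivanova→Task T3, Jensen→Task T1, Mendoza→Task T6 = 123 min.
Every other assignment is strictly worse.

Min total: 122 min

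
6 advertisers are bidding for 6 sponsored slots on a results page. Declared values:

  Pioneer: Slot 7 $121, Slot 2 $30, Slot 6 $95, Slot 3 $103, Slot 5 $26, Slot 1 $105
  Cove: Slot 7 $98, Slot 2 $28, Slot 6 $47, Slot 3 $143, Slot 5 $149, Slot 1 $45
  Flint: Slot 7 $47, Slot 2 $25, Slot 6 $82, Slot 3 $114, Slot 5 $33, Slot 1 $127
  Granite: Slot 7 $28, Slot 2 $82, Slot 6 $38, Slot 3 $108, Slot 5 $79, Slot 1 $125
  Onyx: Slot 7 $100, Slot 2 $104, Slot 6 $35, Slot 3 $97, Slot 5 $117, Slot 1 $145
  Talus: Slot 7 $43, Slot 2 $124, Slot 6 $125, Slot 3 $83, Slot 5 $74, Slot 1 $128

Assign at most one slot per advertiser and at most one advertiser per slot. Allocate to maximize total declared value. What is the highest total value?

Max total: $738

Optimal: Pioneer→Slot 7 ($121), Cove→Slot 5 ($149), Flint→Slot 3 ($114), Granite→Slot 1 ($125), Onyx→Slot 2 ($104), Talus→Slot 6 ($125) — total 121+149+114+125+104+125 = $738.
Next-best assignment: Pioneer→Slot 7, Cove→Slot 5, Flint→Slot 3, Granite→Slot 2, Onyx→Slot 1, Talus→Slot 6 = $736.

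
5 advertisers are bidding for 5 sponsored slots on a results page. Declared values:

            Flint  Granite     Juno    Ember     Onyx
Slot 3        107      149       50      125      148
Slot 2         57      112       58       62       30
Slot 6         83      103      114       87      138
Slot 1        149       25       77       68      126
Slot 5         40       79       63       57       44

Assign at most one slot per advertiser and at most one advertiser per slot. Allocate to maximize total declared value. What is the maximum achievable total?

Optimal: Flint→Slot 1 ($149), Granite→Slot 2 ($112), Juno→Slot 5 ($63), Ember→Slot 3 ($125), Onyx→Slot 6 ($138) — total 149+112+63+125+138 = $587.
Max-entry greedy (repeatedly take the single best remaining cell) gives $561, worse by 26.

Max total: $587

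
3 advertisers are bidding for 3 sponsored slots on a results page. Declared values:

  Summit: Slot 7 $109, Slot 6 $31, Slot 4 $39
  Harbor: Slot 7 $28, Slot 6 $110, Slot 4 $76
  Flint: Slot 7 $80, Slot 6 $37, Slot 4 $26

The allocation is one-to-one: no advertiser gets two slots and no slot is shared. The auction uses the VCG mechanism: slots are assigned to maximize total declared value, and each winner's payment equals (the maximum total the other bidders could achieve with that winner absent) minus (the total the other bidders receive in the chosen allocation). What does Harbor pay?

Harbor pays $11.

Efficient allocation: Summit→Slot 7 ($109), Harbor→Slot 6 ($110), Flint→Slot 4 ($26); total welfare W = $245.
Harbor receives Slot 6 at value $110, so the others get W − 110 = $135.
Without Harbor: best allocation of the remaining 2 bidders over all 3 slots is Summit→Slot 7 ($109), Flint→Slot 6 ($37), total $146.
VCG payment = (others' best without Harbor) − (others' welfare with Harbor) = 146 − 135 = $11.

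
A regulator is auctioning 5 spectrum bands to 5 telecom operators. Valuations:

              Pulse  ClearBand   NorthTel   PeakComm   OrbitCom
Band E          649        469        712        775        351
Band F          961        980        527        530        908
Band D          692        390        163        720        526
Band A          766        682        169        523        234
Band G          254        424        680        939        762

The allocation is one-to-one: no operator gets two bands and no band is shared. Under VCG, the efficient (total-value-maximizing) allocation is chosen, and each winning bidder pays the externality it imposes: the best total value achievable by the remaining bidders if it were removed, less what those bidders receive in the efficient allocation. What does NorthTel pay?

Efficient allocation: Pulse→Band A ($766M), ClearBand→Band F ($980M), NorthTel→Band E ($712M), PeakComm→Band D ($720M), OrbitCom→Band G ($762M); total welfare W = $3940M.
NorthTel receives Band E at value $712M, so the others get W − 712 = $3228M.
Without NorthTel: best allocation of the remaining 4 bidders over all 5 bands is Pulse→Band A ($766M), ClearBand→Band F ($980M), PeakComm→Band E ($775M), OrbitCom→Band G ($762M), total $3283M.
VCG payment = (others' best without NorthTel) − (others' welfare with NorthTel) = 3283 − 3228 = $55M.

NorthTel pays $55M.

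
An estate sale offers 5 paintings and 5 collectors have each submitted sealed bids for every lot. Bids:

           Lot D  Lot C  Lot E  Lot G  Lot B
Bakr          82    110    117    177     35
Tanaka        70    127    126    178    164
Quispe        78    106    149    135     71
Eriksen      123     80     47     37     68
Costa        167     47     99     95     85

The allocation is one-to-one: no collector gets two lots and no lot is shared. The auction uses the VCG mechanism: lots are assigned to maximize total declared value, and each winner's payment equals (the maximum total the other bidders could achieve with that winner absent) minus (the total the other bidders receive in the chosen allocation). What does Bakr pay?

Efficient allocation: Bakr→Lot G ($177), Tanaka→Lot B ($164), Quispe→Lot E ($149), Eriksen→Lot C ($80), Costa→Lot D ($167); total welfare W = $737.
Bakr receives Lot G at value $177, so the others get W − 177 = $560.
Without Bakr: best allocation of the remaining 4 bidders over all 5 lots is Tanaka→Lot G ($178), Quispe→Lot E ($149), Eriksen→Lot C ($80), Costa→Lot D ($167), total $574.
VCG payment = (others' best without Bakr) − (others' welfare with Bakr) = 574 − 560 = $14.

Bakr pays $14.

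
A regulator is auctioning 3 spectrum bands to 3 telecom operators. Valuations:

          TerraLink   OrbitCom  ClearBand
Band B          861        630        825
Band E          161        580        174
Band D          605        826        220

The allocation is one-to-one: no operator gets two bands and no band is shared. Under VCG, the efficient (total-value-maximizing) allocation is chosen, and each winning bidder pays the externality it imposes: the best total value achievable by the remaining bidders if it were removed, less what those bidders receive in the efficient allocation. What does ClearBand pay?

ClearBand pays $502M.

Efficient allocation: TerraLink→Band D ($605M), OrbitCom→Band E ($580M), ClearBand→Band B ($825M); total welfare W = $2010M.
ClearBand receives Band B at value $825M, so the others get W − 825 = $1185M.
Without ClearBand: best allocation of the remaining 2 bidders over all 3 bands is TerraLink→Band B ($861M), OrbitCom→Band D ($826M), total $1687M.
VCG payment = (others' best without ClearBand) − (others' welfare with ClearBand) = 1687 − 1185 = $502M.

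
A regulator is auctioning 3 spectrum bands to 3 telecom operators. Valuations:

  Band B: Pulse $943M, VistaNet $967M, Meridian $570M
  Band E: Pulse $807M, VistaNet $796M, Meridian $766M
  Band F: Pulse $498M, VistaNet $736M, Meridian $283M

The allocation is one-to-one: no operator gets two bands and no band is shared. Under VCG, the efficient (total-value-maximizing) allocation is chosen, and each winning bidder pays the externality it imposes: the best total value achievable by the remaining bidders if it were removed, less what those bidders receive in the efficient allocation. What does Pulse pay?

Efficient allocation: Pulse→Band B ($943M), VistaNet→Band F ($736M), Meridian→Band E ($766M); total welfare W = $2445M.
Pulse receives Band B at value $943M, so the others get W − 943 = $1502M.
Without Pulse: best allocation of the remaining 2 bidders over all 3 bands is VistaNet→Band B ($967M), Meridian→Band E ($766M), total $1733M.
VCG payment = (others' best without Pulse) − (others' welfare with Pulse) = 1733 − 1502 = $231M.

Pulse pays $231M.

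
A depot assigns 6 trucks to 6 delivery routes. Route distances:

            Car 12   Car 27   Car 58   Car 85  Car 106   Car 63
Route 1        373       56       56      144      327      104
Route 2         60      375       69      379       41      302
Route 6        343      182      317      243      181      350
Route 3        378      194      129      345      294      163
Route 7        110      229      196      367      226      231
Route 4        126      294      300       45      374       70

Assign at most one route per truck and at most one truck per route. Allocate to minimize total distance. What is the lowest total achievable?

Treat this as an assignment problem: match each truck to one route.
Optimal: Car 12→Route 7 (110 km), Car 27→Route 6 (182 km), Car 58→Route 1 (56 km), Car 85→Route 4 (45 km), Car 106→Route 2 (41 km), Car 63→Route 3 (163 km) — total 110+182+56+45+41+163 = 597 km.
Row-greedy (each truck in turn takes its cheapest remaining route) gives 702 km, worse by 105.
Next-best assignment: Car 12→Route 7, Car 27→Route 6, Car 58→Route 3, Car 85→Route 4, Car 106→Route 2, Car 63→Route 1 = 611 km.

Min total: 597 km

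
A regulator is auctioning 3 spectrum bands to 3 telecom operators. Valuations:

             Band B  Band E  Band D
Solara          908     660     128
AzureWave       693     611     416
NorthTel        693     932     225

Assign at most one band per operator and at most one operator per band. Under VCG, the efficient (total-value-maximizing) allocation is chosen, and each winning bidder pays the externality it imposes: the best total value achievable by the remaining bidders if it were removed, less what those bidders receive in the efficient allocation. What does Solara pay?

Solara pays $277M.

Efficient allocation: Solara→Band B ($908M), AzureWave→Band D ($416M), NorthTel→Band E ($932M); total welfare W = $2256M.
Solara receives Band B at value $908M, so the others get W − 908 = $1348M.
Without Solara: best allocation of the remaining 2 bidders over all 3 bands is AzureWave→Band B ($693M), NorthTel→Band E ($932M), total $1625M.
VCG payment = (others' best without Solara) − (others' welfare with Solara) = 1625 − 1348 = $277M.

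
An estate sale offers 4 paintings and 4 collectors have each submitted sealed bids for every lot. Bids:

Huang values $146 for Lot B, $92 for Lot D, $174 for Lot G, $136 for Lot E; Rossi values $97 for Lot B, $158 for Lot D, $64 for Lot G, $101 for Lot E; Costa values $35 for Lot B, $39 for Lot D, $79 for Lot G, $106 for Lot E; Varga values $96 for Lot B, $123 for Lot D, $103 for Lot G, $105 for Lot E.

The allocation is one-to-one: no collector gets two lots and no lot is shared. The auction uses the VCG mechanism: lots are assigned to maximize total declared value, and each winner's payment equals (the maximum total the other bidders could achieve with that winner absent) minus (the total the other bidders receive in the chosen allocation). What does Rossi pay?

Rossi pays $27.

Efficient allocation: Huang→Lot G ($174), Rossi→Lot D ($158), Costa→Lot E ($106), Varga→Lot B ($96); total welfare W = $534.
Rossi receives Lot D at value $158, so the others get W − 158 = $376.
Without Rossi: best allocation of the remaining 3 bidders over all 4 lots is Huang→Lot G ($174), Costa→Lot E ($106), Varga→Lot D ($123), total $403.
VCG payment = (others' best without Rossi) − (others' welfare with Rossi) = 403 − 376 = $27.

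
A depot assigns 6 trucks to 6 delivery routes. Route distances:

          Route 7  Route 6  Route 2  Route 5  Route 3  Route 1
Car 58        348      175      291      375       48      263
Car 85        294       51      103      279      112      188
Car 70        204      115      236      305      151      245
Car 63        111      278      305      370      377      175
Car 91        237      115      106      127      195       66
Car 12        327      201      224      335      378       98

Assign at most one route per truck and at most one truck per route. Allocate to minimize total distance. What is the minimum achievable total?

Min total: 602 km

Optimal: Car 58→Route 3 (48 km), Car 85→Route 2 (103 km), Car 70→Route 6 (115 km), Car 63→Route 7 (111 km), Car 91→Route 5 (127 km), Car 12→Route 1 (98 km) — total 48+103+115+111+127+98 = 602 km.
Min-entry greedy (repeatedly take the single cheapest remaining cell) gives 805 km, worse by 203.
Next-best assignment: Car 58→Route 3, Car 85→Route 6, Car 70→Route 2, Car 63→Route 7, Car 91→Route 5, Car 12→Route 1 = 671 km.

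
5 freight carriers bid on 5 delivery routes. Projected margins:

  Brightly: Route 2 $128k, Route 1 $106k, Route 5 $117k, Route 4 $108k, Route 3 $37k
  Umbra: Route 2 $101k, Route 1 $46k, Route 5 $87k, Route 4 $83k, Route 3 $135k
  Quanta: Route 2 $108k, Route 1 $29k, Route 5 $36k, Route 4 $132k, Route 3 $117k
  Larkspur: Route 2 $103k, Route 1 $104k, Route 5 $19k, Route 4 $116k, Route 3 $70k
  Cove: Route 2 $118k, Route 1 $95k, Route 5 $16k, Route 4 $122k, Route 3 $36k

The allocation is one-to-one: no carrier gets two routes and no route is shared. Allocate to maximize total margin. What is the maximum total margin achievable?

Optimal: Brightly→Route 5 ($117k), Umbra→Route 3 ($135k), Quanta→Route 4 ($132k), Larkspur→Route 1 ($104k), Cove→Route 2 ($118k) — total 117+135+132+104+118 = $606k.
Max-entry greedy (repeatedly take the single best remaining cell) gives $515k, worse by 91.
Next-best assignment: Brightly→Route 5, Umbra→Route 3, Quanta→Route 2, Larkspur→Route 1, Cove→Route 4 = $586k.
Swapping Larkspur↔Umbra (Larkspur→Route 3 $70k, Umbra→Route 1 $46k) loses 123.

Max total: $606k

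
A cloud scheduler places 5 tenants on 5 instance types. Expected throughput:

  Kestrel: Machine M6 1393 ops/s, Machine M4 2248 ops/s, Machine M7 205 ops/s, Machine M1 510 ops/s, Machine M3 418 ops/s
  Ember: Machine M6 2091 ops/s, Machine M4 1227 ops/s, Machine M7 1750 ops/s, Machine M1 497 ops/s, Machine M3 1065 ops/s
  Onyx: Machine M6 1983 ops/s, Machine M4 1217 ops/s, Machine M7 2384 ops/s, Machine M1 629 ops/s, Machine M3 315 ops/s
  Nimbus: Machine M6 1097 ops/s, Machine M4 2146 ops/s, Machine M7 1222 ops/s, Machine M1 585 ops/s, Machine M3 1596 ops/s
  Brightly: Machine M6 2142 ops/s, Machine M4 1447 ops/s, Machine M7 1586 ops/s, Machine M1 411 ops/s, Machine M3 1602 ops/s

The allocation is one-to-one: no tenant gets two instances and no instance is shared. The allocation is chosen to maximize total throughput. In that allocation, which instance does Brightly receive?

Brightly receives Machine M3.

This is the linear assignment problem.
Optimal: Kestrel→Machine M4 (2248 ops/s), Ember→Machine M6 (2091 ops/s), Onyx→Machine M7 (2384 ops/s), Nimbus→Machine M1 (585 ops/s), Brightly→Machine M3 (1602 ops/s) — total 2248+2091+2384+585+1602 = 8910 ops/s.
Column-greedy (each instance in turn goes to its best remaining tenant) gives 8424 ops/s, worse by 486.
Every other assignment is strictly worse.
Brightly's own top instance is Machine M6 (2142 ops/s), but forcing Brightly→Machine M6 and reassigning the rest optimally gives only 8867 ops/s — worse by 43.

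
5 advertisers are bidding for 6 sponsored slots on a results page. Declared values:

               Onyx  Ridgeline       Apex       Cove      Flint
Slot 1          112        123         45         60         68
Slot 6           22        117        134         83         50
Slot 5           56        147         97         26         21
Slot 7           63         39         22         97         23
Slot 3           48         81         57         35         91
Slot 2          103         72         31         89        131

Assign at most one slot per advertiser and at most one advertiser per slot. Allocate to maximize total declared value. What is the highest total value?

Optimal: Onyx→Slot 1 ($112), Ridgeline→Slot 5 ($147), Apex→Slot 6 ($134), Cove→Slot 7 ($97), Flint→Slot 2 ($131) — total 112+147+134+97+131 = $621.
Column-greedy (each slot in turn goes to its best remaining advertiser) gives $501, worse by 120.
Next-best assignment: Onyx→Slot 1, Ridgeline→Slot 5, Apex→Slot 6, Cove→Slot 7, Flint→Slot 3 = $581.
Every other assignment is strictly worse.

Maximum total: $621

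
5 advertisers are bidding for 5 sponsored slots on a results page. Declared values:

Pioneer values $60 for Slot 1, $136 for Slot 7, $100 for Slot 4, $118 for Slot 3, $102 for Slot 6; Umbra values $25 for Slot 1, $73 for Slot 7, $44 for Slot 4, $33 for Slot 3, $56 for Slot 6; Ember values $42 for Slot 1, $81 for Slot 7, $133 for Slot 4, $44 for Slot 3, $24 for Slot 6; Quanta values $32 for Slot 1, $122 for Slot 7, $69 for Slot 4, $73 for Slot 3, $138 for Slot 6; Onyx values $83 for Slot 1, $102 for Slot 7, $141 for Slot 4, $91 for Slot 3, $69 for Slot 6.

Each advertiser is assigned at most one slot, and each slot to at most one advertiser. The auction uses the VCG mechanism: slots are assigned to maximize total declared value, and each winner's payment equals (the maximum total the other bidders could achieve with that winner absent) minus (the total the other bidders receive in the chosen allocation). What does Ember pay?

Efficient allocation: Pioneer→Slot 3 ($118), Umbra→Slot 7 ($73), Ember→Slot 4 ($133), Quanta→Slot 6 ($138), Onyx→Slot 1 ($83); total welfare W = $545.
Ember receives Slot 4 at value $133, so the others get W − 133 = $412.
Without Ember: best allocation of the remaining 4 bidders over all 5 slots is Pioneer→Slot 3 ($118), Umbra→Slot 7 ($73), Quanta→Slot 6 ($138), Onyx→Slot 4 ($141), total $470.
VCG payment = (others' best without Ember) − (others' welfare with Ember) = 470 − 412 = $58.

Ember pays $58.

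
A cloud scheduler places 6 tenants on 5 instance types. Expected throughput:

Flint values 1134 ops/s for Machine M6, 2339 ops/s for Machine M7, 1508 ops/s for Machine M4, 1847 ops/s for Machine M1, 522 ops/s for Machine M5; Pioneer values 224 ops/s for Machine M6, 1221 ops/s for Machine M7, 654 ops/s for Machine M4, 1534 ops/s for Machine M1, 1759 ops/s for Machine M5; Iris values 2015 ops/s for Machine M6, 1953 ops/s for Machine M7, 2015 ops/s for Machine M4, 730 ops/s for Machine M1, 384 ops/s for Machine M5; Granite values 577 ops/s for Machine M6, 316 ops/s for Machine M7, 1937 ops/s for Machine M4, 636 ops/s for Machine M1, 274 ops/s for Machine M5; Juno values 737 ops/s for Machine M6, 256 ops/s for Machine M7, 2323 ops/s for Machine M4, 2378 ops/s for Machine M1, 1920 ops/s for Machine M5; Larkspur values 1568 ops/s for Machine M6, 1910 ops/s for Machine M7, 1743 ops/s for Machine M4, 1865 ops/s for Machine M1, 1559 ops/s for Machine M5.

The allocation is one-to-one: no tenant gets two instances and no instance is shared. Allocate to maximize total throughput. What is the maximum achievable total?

Optimal: Iris→Machine M6 (2015 ops/s), Flint→Machine M7 (2339 ops/s), Granite→Machine M4 (1937 ops/s), Juno→Machine M1 (2378 ops/s), Pioneer→Machine M5 (1759 ops/s) — total 2015+2339+1937+2378+1759 = 10428 ops/s.
Column-greedy (each instance in turn goes to its best remaining tenant) gives 10301 ops/s, worse by 127.

Max total: 10428 ops/s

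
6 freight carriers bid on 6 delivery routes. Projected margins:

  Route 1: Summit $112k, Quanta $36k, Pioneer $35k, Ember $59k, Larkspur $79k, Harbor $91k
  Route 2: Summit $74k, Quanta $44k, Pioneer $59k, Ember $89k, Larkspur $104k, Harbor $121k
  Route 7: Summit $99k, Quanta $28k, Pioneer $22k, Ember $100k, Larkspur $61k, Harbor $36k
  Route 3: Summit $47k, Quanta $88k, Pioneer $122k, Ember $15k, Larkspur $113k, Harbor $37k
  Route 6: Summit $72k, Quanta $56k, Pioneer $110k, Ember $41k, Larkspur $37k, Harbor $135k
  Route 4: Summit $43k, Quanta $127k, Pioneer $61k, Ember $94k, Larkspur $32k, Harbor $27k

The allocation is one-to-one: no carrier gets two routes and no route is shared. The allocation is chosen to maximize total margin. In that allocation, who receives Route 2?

Optimal: Summit→Route 1 ($112k), Quanta→Route 4 ($127k), Pioneer→Route 3 ($122k), Ember→Route 7 ($100k), Larkspur→Route 2 ($104k), Harbor→Route 6 ($135k) — total 112+127+122+100+104+135 = $700k.
Column-greedy (each route in turn goes to its best remaining carrier) gives $543k, worse by 157.
Next-best assignment: Summit→Route 1, Quanta→Route 4, Pioneer→Route 6, Ember→Route 7, Larkspur→Route 3, Harbor→Route 2 = $683k.
Larkspur's own top route is Route 3 ($113k), but forcing Larkspur→Route 3 and reassigning the rest optimally gives only $683k — worse by 17.

Larkspur receives Route 2.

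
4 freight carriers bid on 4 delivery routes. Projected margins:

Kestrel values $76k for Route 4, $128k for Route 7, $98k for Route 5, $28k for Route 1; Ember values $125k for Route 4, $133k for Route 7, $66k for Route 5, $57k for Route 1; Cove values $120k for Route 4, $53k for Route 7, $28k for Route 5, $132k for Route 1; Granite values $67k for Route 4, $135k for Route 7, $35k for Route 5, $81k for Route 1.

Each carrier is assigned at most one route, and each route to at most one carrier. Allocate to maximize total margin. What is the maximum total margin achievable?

Max total: $490k

Optimal: Kestrel→Route 5 ($98k), Ember→Route 4 ($125k), Cove→Route 1 ($132k), Granite→Route 7 ($135k) — total 98+125+132+135 = $490k.
Swapping Kestrel↔Ember (Kestrel→Route 4 $76k, Ember→Route 5 $66k) loses 81.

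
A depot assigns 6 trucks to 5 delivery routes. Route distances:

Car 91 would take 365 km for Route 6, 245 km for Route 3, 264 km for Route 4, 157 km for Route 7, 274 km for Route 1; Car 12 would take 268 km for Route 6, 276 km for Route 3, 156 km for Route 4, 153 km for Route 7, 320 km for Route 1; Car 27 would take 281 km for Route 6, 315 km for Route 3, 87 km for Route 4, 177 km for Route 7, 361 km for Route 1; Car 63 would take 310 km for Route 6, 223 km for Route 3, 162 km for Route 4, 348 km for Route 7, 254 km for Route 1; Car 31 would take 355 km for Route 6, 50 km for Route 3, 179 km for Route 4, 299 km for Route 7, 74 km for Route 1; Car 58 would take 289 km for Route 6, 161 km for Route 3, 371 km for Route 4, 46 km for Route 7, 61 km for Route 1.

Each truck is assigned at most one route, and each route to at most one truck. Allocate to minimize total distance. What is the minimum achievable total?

Min total: 623 km

Optimal: Car 12→Route 6 (268 km), Car 31→Route 3 (50 km), Car 27→Route 4 (87 km), Car 91→Route 7 (157 km), Car 58→Route 1 (61 km) — total 268+50+87+157+61 = 623 km.
Row-greedy (each truck in turn takes its cheapest remaining route) gives 891 km, worse by 268.
Next-best assignment: Car 63→Route 6, Car 31→Route 3, Car 27→Route 4, Car 12→Route 7, Car 58→Route 1 = 661 km.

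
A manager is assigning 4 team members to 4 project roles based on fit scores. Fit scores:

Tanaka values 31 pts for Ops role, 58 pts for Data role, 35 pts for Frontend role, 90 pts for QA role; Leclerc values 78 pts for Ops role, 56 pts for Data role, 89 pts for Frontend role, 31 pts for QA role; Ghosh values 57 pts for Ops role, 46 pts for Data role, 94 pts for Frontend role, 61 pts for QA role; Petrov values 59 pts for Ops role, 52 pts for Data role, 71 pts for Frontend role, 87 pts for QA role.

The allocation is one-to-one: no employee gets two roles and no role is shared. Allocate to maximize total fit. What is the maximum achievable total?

Maximum total: 317 pts

Treat this as an assignment problem: match each employee to one role.
Optimal: Tanaka→Data role (58 pts), Leclerc→Ops role (78 pts), Ghosh→Frontend role (94 pts), Petrov→QA role (87 pts) — total 58+78+94+87 = 317 pts.
Row-greedy (each employee in turn takes its best remaining role) gives 288 pts, worse by 29.
Next-best assignment: Tanaka→QA role, Leclerc→Ops role, Ghosh→Frontend role, Petrov→Data role = 314 pts.
Checked against all permutations: 317 pts is optimal.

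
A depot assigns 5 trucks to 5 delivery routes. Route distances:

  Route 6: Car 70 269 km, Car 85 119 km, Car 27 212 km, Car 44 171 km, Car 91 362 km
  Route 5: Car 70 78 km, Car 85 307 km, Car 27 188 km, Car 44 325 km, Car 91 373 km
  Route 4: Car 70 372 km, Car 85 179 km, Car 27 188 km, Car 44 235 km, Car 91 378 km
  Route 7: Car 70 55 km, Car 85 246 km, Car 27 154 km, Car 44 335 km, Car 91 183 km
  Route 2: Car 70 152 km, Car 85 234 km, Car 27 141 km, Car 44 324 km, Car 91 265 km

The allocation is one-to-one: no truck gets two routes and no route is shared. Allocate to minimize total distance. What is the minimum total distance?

This is a one-to-one assignment (minimum-cost bipartite matching).
Optimal: Car 70→Route 5 (78 km), Car 85→Route 4 (179 km), Car 27→Route 2 (141 km), Car 44→Route 6 (171 km), Car 91→Route 7 (183 km) — total 78+179+141+171+183 = 752 km.
Row-greedy (each truck in turn takes its cheapest remaining route) gives 923 km, worse by 171.

Min total: 752 km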